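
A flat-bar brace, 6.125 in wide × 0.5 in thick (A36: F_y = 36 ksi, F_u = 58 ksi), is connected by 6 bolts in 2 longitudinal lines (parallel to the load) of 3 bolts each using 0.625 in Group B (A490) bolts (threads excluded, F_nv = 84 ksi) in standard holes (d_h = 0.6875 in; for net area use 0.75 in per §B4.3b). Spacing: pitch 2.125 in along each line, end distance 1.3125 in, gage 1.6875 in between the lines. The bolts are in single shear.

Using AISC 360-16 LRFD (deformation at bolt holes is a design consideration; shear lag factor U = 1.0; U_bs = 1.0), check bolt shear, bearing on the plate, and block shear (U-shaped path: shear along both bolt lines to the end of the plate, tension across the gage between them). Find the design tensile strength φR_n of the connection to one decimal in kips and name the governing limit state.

110.5 kips (block shear governs)

Bolt shear: A_b = π(0.625)²/4 = 0.3068 in². φR_n = 0.75 × 84 × 0.3068 × 6 × 1 = 116.0 kips.
Bearing (0.5 in plate, F_u = 58 ksi): end bolts L_c = 1.3125 − 0.6875/2 = 0.96875, R_n = min(1.2×0.96875×0.5×58, 2.4×0.625×0.5×58) = 33.713 kips/bolt; interior L_c = 2.125 − 0.6875 = 1.4375, R_n = 43.5 kips/bolt. φR_n = 0.75 × (2×33.713 + 4×43.5) = 181.1 kips.
Block shear: shear path 2×[1.3125+2×2.125] = 2×5.5625 in, A_gv = 5.5625, A_nv = 2×(5.5625 − 2.5×0.75)×0.5 = 3.6875 in²; tension across gage: (1.6875 − 1×0.75)×0.5 = 0.46875 in². R_n = min(0.6×58×3.6875, 0.6×36×5.5625) + 1.0×58×0.46875 = min(128.33, 120.15) + 27.188 = 147.34 kips. φR_n = 0.75 × 147.34 = 110.5 kips.
Governing: min(116.0, 181.1, 110.5) = 110.5 kips → block shear.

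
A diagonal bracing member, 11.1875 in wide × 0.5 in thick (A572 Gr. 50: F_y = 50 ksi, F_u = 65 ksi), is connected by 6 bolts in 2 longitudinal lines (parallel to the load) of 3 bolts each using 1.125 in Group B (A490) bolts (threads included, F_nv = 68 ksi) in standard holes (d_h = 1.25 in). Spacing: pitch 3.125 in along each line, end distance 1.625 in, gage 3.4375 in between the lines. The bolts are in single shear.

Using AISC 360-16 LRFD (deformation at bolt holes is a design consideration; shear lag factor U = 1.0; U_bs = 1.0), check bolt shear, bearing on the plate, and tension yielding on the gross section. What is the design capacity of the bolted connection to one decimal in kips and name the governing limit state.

Bolt shear: A_b = π(1.125)²/4 = 0.99402 in². φR_n = 0.75 × 68 × 0.99402 × 6 × 1 = 304.2 kips.
Bearing (0.5 in plate, F_u = 65 ksi): end bolts L_c = 1.625 − 1.25/2 = 1, R_n = min(1.2×1×0.5×65, 2.4×1.125×0.5×65) = 39 kips/bolt; interior L_c = 3.125 − 1.25 = 1.875, R_n = 73.125 kips/bolt. φR_n = 0.75 × (2×39 + 4×73.125) = 277.9 kips.
Tension yield (gross): A_g = 11.1875×0.5 = 5.5938 in². φR_n = 0.90 × 50 × 5.5938 = 251.7 kips.
Governing: min(304.2, 277.9, 251.7) = 251.7 kips → gross-section yield.

251.7 kips (gross-section yield governs)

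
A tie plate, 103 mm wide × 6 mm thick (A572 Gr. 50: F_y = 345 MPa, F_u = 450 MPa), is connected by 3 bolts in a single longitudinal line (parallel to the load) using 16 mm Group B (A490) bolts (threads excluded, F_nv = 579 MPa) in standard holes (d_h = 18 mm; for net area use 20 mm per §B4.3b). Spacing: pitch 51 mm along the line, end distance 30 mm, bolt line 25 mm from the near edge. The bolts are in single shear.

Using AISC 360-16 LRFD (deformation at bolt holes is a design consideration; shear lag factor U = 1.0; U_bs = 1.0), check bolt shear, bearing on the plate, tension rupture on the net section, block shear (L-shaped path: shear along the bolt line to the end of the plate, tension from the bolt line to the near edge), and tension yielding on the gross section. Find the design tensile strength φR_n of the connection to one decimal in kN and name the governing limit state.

Bolt shear: A_b = π(16)²/4 = 201.06 mm². φR_n = 0.75 × 579 × 201.06 × 3 × 1 = 261.9 kN.
Bearing (6 mm plate, F_u = 450 MPa): end bolts L_c = 30 − 18/2 = 21, R_n = min(1.2×21×6×450, 2.4×16×6×450) = 68.04 kN/bolt; interior L_c = 51 − 18 = 33, R_n = 103.68 kN/bolt. φR_n = 0.75 × (1×68.04 + 2×103.68) = 206.6 kN.
Tension rupture (net): A_n = (103 − 1×20)×6 = 498 mm² (U = 1.0, A_e = A_n). φR_n = 0.75 × 450 × 498 = 168.1 kN.
Block shear: shear path 1×[30+2×51] = 1×132 mm, A_gv = 792, A_nv = 1×(132 − 2.5×20)×6 = 492 mm²; tension to near edge: (25 − 0.5×20)×6 = 90 mm². R_n = min(0.6×450×492, 0.6×345×792) + 1.0×450×90 = min(132.84, 163.94) + 40.5 = 173.34 kN. φR_n = 0.75 × 173.34 = 130.0 kN.
Tension yield (gross): A_g = 103×6 = 618 mm². φR_n = 0.90 × 345 × 618 = 191.9 kN.
Governing: min(261.9, 206.6, 168.1, 130.0, 191.9) = 130.0 kN → block shear.

130.0 kN (block shear governs)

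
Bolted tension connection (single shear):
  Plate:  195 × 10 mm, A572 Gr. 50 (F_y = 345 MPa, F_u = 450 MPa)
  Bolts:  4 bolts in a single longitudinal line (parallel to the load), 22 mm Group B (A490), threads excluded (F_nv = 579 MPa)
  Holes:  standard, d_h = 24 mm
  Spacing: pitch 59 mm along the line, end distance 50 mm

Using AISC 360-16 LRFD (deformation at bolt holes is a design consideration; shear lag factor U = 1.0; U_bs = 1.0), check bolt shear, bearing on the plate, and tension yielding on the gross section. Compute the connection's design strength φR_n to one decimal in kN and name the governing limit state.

579.2 kN (bearing governs)

Bolt shear: A_b = π(22)²/4 = 380.13 mm². φR_n = 0.75 × 579 × 380.13 × 4 × 1 = 660.3 kN.
Bearing (10 mm plate, F_u = 450 MPa): end bolts L_c = 50 − 24/2 = 38, R_n = min(1.2×38×10×450, 2.4×22×10×450) = 205.2 kN/bolt; interior L_c = 59 − 24 = 35, R_n = 189 kN/bolt. φR_n = 0.75 × (1×205.2 + 3×189) = 579.2 kN.
Tension yield (gross): A_g = 195×10 = 1950 mm². φR_n = 0.90 × 345 × 1950 = 605.5 kN.
Governing: min(660.3, 579.2, 605.5) = 579.2 kN → bearing.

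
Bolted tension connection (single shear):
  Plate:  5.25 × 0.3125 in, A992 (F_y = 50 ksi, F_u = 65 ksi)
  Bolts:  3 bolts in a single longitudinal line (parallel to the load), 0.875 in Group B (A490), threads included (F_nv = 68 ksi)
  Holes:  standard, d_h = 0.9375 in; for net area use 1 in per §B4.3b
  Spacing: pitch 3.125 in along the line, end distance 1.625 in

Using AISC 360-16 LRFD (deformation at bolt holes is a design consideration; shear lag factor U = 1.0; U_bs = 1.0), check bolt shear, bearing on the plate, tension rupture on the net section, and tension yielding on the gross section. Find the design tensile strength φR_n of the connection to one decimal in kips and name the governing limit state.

64.7 kips (net-section rupture governs)

Bolt shear: A_b = π(0.875)²/4 = 0.60132 in². φR_n = 0.75 × 68 × 0.60132 × 3 × 1 = 92.0 kips.
Bearing (0.3125 in plate, F_u = 65 ksi): end bolts L_c = 1.625 − 0.9375/2 = 1.15625, R_n = min(1.2×1.15625×0.3125×65, 2.4×0.875×0.3125×65) = 28.184 kips/bolt; interior L_c = 3.125 − 0.9375 = 2.1875, R_n = 42.656 kips/bolt. φR_n = 0.75 × (1×28.184 + 2×42.656) = 85.1 kips.
Tension rupture (net): A_n = (5.25 − 1×1)×0.3125 = 1.3281 in² (U = 1.0, A_e = A_n). φR_n = 0.75 × 65 × 1.3281 = 64.7 kips.
Tension yield (gross): A_g = 5.25×0.3125 = 1.6406 in². φR_n = 0.90 × 50 × 1.6406 = 73.8 kips.
Governing: min(92.0, 85.1, 64.7, 73.8) = 64.7 kips → net-section rupture.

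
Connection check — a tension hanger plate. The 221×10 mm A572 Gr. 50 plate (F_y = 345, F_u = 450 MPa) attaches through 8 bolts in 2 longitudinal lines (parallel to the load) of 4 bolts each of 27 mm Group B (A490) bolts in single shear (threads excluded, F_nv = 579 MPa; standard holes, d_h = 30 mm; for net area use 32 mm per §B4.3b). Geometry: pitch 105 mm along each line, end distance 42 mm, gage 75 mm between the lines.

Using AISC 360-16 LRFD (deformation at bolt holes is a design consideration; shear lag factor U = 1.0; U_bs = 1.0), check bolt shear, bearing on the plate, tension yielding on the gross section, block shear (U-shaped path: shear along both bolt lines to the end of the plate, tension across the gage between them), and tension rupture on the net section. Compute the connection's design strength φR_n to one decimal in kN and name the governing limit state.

529.9 kN (net-section rupture governs)

Bolt shear: A_b = π(27)²/4 = 572.56 mm². φR_n = 0.75 × 579 × 572.56 × 8 × 1 = 1989.1 kN.
Bearing (10 mm plate, F_u = 450 MPa): end bolts L_c = 42 − 30/2 = 27, R_n = min(1.2×27×10×450, 2.4×27×10×450) = 145.8 kN/bolt; interior L_c = 105 − 30 = 75, R_n = 291.6 kN/bolt. φR_n = 0.75 × (2×145.8 + 6×291.6) = 1530.9 kN.
Tension yield (gross): A_g = 221×10 = 2210 mm². φR_n = 0.90 × 345 × 2210 = 686.2 kN.
Block shear: shear path 2×[42+3×105] = 2×357 mm, A_gv = 7140, A_nv = 2×(357 − 3.5×32)×10 = 4900 mm²; tension across gage: (75 − 1×32)×10 = 430 mm². R_n = min(0.6×450×4900, 0.6×345×7140) + 1.0×450×430 = min(1323, 1478) + 193.5 = 1516.5 kN. φR_n = 0.75 × 1516.5 = 1137.4 kN.
Tension rupture (net): A_n = (221 − 2×32)×10 = 1570 mm² (U = 1.0, A_e = A_n). φR_n = 0.75 × 450 × 1570 = 529.9 kN.
Governing: min(1989.1, 1530.9, 686.2, 1137.4, 529.9) = 529.9 kN → net-section rupture.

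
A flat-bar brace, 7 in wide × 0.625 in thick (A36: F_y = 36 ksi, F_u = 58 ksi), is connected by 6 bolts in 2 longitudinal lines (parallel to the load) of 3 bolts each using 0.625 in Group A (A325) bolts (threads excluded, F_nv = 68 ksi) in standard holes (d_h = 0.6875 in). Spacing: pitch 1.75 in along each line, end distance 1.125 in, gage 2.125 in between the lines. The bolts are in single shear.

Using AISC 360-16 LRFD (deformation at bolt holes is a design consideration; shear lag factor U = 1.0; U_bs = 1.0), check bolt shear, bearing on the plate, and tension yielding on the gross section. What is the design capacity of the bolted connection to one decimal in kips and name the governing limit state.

Bolt shear: A_b = π(0.625)²/4 = 0.3068 in². φR_n = 0.75 × 68 × 0.3068 × 6 × 1 = 93.9 kips.
Bearing (0.625 in plate, F_u = 58 ksi): end bolts L_c = 1.125 − 0.6875/2 = 0.78125, R_n = min(1.2×0.78125×0.625×58, 2.4×0.625×0.625×58) = 33.984 kips/bolt; interior L_c = 1.75 − 0.6875 = 1.0625, R_n = 46.219 kips/bolt. φR_n = 0.75 × (2×33.984 + 4×46.219) = 189.6 kips.
Tension yield (gross): A_g = 7×0.625 = 4.375 in². φR_n = 0.90 × 36 × 4.375 = 141.8 kips.
Governing: min(93.9, 189.6, 141.8) = 93.9 kips → bolt shear.

93.9 kips (bolt shear governs)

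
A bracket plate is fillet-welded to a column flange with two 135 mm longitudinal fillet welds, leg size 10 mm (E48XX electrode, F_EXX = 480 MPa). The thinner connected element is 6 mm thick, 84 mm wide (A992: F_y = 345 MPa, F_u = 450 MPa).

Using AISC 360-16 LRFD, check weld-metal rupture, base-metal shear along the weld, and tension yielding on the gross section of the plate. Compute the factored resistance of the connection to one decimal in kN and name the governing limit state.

Weld metal: throat = 0.707×10 = 7.07 mm, L = 2×135 = 270 mm. φR_n = 0.75 × 0.6 × 480 × 7.07 × 270 = 412.3 kN.
Base metal shear (6 mm plate): yield φR_n = 1.0×0.6×345×6×270 = 335.3 kN; rupture φR_n = 0.75×0.6×450×6×270 = 328.1 kN; take 328.1 kN (rupture).
Tension yield (gross): A_g = 84×6 = 504 mm². φR_n = 0.90 × 345 × 504 = 156.5 kN.
Governing: min(412.3, 328.1, 156.5) = 156.5 kN → gross-section yield.

156.5 kN (gross-section yield governs)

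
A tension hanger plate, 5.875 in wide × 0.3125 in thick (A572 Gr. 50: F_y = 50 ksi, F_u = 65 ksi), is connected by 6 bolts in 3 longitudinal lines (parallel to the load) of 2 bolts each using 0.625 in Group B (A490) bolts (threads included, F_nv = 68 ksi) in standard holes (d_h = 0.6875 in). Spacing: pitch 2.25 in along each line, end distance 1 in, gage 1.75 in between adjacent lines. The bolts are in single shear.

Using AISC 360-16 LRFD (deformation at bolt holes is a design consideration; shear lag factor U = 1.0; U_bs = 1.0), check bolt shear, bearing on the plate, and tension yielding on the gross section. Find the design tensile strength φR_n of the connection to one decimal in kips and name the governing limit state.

Bolt shear: A_b = π(0.625)²/4 = 0.3068 in². φR_n = 0.75 × 68 × 0.3068 × 6 × 1 = 93.9 kips.
Bearing (0.3125 in plate, F_u = 65 ksi): end bolts L_c = 1 − 0.6875/2 = 0.65625, R_n = min(1.2×0.65625×0.3125×65, 2.4×0.625×0.3125×65) = 15.996 kips/bolt; interior L_c = 2.25 − 0.6875 = 1.5625, R_n = 30.469 kips/bolt. φR_n = 0.75 × (3×15.996 + 3×30.469) = 104.5 kips.
Tension yield (gross): A_g = 5.875×0.3125 = 1.8359 in². φR_n = 0.90 × 50 × 1.8359 = 82.6 kips.
Governing: min(93.9, 104.5, 82.6) = 82.6 kips → gross-section yield.

82.6 kips (gross-section yield governs)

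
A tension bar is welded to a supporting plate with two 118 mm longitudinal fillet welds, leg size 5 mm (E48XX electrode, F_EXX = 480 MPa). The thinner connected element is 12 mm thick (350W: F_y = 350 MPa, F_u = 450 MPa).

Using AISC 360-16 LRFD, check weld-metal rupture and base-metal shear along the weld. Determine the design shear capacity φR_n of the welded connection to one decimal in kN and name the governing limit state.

Weld metal: throat = 0.707×5 = 3.535 mm, L = 2×118 = 236 mm. φR_n = 0.75 × 0.6 × 480 × 3.535 × 236 = 180.2 kN.
Base metal shear (12 mm plate): yield φR_n = 1.0×0.6×350×12×236 = 594.7 kN; rupture φR_n = 0.75×0.6×450×12×236 = 573.5 kN; take 573.5 kN (rupture).
Governing: min(180.2, 573.5) = 180.2 kN → weld metal.

180.2 kN (weld metal governs)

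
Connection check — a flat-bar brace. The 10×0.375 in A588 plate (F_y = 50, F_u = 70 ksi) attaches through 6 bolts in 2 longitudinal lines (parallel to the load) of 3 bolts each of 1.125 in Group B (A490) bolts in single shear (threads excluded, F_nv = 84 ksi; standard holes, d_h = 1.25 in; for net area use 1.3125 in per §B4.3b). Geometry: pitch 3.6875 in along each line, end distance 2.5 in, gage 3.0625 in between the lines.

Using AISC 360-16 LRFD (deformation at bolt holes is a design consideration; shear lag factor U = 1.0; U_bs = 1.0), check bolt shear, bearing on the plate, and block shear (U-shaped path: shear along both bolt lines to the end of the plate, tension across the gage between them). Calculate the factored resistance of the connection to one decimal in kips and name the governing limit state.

190.2 kips (block shear governs)

Bolt shear: A_b = π(1.125)²/4 = 0.99402 in². φR_n = 0.75 × 84 × 0.99402 × 6 × 1 = 375.7 kips.
Bearing (0.375 in plate, F_u = 70 ksi): end bolts L_c = 2.5 − 1.25/2 = 1.875, R_n = min(1.2×1.875×0.375×70, 2.4×1.125×0.375×70) = 59.063 kips/bolt; interior L_c = 3.6875 − 1.25 = 2.4375, R_n = 70.875 kips/bolt. φR_n = 0.75 × (2×59.063 + 4×70.875) = 301.2 kips.
Block shear: shear path 2×[2.5+2×3.6875] = 2×9.875 in, A_gv = 7.4063, A_nv = 2×(9.875 − 2.5×1.3125)×0.375 = 4.9453 in²; tension across gage: (3.0625 − 1×1.3125)×0.375 = 0.65625 in². R_n = min(0.6×70×4.9453, 0.6×50×7.4063) + 1.0×70×0.65625 = min(207.7, 222.19) + 45.938 = 253.64 kips. φR_n = 0.75 × 253.64 = 190.2 kips.
Governing: min(375.7, 301.2, 190.2) = 190.2 kips → block shear.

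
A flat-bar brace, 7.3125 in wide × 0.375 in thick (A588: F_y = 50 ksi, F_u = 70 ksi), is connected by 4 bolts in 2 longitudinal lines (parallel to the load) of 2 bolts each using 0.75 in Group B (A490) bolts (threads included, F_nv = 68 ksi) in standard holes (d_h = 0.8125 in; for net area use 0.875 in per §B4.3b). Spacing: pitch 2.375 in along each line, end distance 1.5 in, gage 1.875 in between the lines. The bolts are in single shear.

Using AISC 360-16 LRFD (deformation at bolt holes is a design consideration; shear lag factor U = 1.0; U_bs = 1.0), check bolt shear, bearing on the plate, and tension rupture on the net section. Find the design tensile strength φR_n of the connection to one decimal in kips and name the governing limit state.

Bolt shear: A_b = π(0.75)²/4 = 0.44179 in². φR_n = 0.75 × 68 × 0.44179 × 4 × 1 = 90.1 kips.
Bearing (0.375 in plate, F_u = 70 ksi): end bolts L_c = 1.5 − 0.8125/2 = 1.09375, R_n = min(1.2×1.09375×0.375×70, 2.4×0.75×0.375×70) = 34.453 kips/bolt; interior L_c = 2.375 − 0.8125 = 1.5625, R_n = 47.25 kips/bolt. φR_n = 0.75 × (2×34.453 + 2×47.25) = 122.6 kips.
Tension rupture (net): A_n = (7.3125 − 2×0.875)×0.375 = 2.0859 in² (U = 1.0, A_e = A_n). φR_n = 0.75 × 70 × 2.0859 = 109.5 kips.
Governing: min(90.1, 122.6, 109.5) = 90.1 kips → bolt shear.

90.1 kips (bolt shear governs)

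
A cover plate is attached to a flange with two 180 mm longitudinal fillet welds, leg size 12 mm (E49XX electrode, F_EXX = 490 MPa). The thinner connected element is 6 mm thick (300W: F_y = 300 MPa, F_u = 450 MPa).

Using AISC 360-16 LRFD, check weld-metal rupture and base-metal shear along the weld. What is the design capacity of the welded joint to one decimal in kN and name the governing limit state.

388.8 kN (base-metal shear governs)

Weld metal: throat = 0.707×12 = 8.484 mm, L = 2×180 = 360 mm. φR_n = 0.75 × 0.6 × 490 × 8.484 × 360 = 673.5 kN.
Base metal shear (6 mm plate): yield φR_n = 1.0×0.6×300×6×360 = 388.8 kN; rupture φR_n = 0.75×0.6×450×6×360 = 437.4 kN; take 388.8 kN (yield).
Governing: min(673.5, 388.8) = 388.8 kN → base-metal shear.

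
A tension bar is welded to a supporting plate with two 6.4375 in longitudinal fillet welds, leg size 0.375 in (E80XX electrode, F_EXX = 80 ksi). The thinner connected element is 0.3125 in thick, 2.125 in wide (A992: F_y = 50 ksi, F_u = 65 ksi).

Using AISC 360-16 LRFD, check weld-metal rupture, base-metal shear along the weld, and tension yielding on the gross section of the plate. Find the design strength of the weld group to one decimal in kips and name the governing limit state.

29.9 kips (gross-section yield governs)

Weld metal: throat = 0.707×0.375 = 0.26513 in, L = 2×6.4375 = 12.875 in. φR_n = 0.75 × 0.6 × 80 × 0.26513 × 12.875 = 122.9 kips.
Base metal shear (0.3125 in plate): yield φR_n = 1.0×0.6×50×0.3125×12.875 = 120.7 kips; rupture φR_n = 0.75×0.6×65×0.3125×12.875 = 117.7 kips; take 117.7 kips (rupture).
Tension yield (gross): A_g = 2.125×0.3125 = 0.66406 in². φR_n = 0.90 × 50 × 0.66406 = 29.9 kips.
Governing: min(122.9, 117.7, 29.9) = 29.9 kips → gross-section yield.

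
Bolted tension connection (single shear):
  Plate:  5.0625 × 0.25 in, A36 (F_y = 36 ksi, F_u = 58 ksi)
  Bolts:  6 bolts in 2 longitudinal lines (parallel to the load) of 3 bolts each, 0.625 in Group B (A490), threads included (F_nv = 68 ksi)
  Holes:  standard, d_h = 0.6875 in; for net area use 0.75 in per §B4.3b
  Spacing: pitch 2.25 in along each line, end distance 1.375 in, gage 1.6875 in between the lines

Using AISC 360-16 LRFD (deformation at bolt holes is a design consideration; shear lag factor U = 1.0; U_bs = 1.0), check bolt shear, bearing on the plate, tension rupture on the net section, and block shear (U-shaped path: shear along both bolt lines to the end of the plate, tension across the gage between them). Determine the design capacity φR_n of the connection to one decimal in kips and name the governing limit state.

38.7 kips (net-section rupture governs)

Bolt shear: A_b = π(0.625)²/4 = 0.3068 in². φR_n = 0.75 × 68 × 0.3068 × 6 × 1 = 93.9 kips.
Bearing (0.25 in plate, F_u = 58 ksi): end bolts L_c = 1.375 − 0.6875/2 = 1.03125, R_n = min(1.2×1.03125×0.25×58, 2.4×0.625×0.25×58) = 17.944 kips/bolt; interior L_c = 2.25 − 0.6875 = 1.5625, R_n = 21.75 kips/bolt. φR_n = 0.75 × (2×17.944 + 4×21.75) = 92.2 kips.
Tension rupture (net): A_n = (5.0625 − 2×0.75)×0.25 = 0.89063 in² (U = 1.0, A_e = A_n). φR_n = 0.75 × 58 × 0.89063 = 38.7 kips.
Block shear: shear path 2×[1.375+2×2.25] = 2×5.875 in, A_gv = 2.9375, A_nv = 2×(5.875 − 2.5×0.75)×0.25 = 2 in²; tension across gage: (1.6875 − 1×0.75)×0.25 = 0.23438 in². R_n = min(0.6×58×2, 0.6×36×2.9375) + 1.0×58×0.23438 = min(69.6, 63.45) + 13.594 = 77.044 kips. φR_n = 0.75 × 77.044 = 57.8 kips.
Governing: min(93.9, 92.2, 38.7, 57.8) = 38.7 kips → net-section rupture.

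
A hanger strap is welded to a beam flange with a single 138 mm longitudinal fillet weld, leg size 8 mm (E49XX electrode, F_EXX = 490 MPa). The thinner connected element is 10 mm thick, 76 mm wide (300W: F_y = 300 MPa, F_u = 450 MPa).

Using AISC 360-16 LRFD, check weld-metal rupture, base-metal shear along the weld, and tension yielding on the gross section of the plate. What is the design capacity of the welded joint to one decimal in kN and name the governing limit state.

172.1 kN (weld metal governs)

Weld metal: throat = 0.707×8 = 5.656 mm, L = 138 mm. φR_n = 0.75 × 0.6 × 490 × 5.656 × 138 = 172.1 kN.
Base metal shear (10 mm plate): yield φR_n = 1.0×0.6×300×10×138 = 248.4 kN; rupture φR_n = 0.75×0.6×450×10×138 = 279.5 kN; take 248.4 kN (yield).
Tension yield (gross): A_g = 76×10 = 760 mm². φR_n = 0.90 × 300 × 760 = 205.2 kN.
Governing: min(172.1, 248.4, 205.2) = 172.1 kN → weld metal.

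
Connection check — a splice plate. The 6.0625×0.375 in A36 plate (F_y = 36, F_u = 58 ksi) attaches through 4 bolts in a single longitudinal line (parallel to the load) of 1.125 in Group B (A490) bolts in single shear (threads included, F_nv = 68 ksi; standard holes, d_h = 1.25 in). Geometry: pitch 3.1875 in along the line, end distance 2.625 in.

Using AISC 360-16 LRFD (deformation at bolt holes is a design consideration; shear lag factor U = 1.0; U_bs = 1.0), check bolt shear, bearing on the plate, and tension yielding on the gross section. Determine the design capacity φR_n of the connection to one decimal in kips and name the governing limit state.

73.7 kips (gross-section yield governs)

Bolt shear: A_b = π(1.125)²/4 = 0.99402 in². φR_n = 0.75 × 68 × 0.99402 × 4 × 1 = 202.8 kips.
Bearing (0.375 in plate, F_u = 58 ksi): end bolts L_c = 2.625 − 1.25/2 = 2, R_n = min(1.2×2×0.375×58, 2.4×1.125×0.375×58) = 52.2 kips/bolt; interior L_c = 3.1875 − 1.25 = 1.9375, R_n = 50.569 kips/bolt. φR_n = 0.75 × (1×52.2 + 3×50.569) = 152.9 kips.
Tension yield (gross): A_g = 6.0625×0.375 = 2.2734 in². φR_n = 0.90 × 36 × 2.2734 = 73.7 kips.
Governing: min(202.8, 152.9, 73.7) = 73.7 kips → gross-section yield.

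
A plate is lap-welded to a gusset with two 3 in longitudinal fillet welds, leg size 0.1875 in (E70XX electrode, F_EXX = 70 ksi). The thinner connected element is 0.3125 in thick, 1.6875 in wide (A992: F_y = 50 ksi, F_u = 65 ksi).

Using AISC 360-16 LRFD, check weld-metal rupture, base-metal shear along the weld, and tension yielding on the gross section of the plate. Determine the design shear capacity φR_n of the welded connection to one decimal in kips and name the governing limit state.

23.7 kips (gross-section yield governs)

Weld metal: throat = 0.707×0.1875 = 0.13256 in, L = 2×3 = 6 in. φR_n = 0.75 × 0.6 × 70 × 0.13256 × 6 = 25.1 kips.
Base metal shear (0.3125 in plate): yield φR_n = 1.0×0.6×50×0.3125×6 = 56.3 kips; rupture φR_n = 0.75×0.6×65×0.3125×6 = 54.8 kips; take 54.8 kips (rupture).
Tension yield (gross): A_g = 1.6875×0.3125 = 0.52734 in². φR_n = 0.90 × 50 × 0.52734 = 23.7 kips.
Governing: min(25.1, 54.8, 23.7) = 23.7 kips → gross-section yield.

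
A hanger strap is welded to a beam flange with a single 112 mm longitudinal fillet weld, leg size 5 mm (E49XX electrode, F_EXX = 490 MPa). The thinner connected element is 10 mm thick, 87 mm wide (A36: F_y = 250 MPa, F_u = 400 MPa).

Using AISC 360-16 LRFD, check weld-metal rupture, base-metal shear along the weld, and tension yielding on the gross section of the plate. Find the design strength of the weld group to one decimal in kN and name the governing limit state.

87.3 kN (weld metal governs)

Weld metal: throat = 0.707×5 = 3.535 mm, L = 112 mm. φR_n = 0.75 × 0.6 × 490 × 3.535 × 112 = 87.3 kN.
Base metal shear (10 mm plate): yield φR_n = 1.0×0.6×250×10×112 = 168.0 kN; rupture φR_n = 0.75×0.6×400×10×112 = 201.6 kN; take 168.0 kN (yield).
Tension yield (gross): A_g = 87×10 = 870 mm². φR_n = 0.90 × 250 × 870 = 195.8 kN.
Governing: min(87.3, 168.0, 195.8) = 87.3 kN → weld metal.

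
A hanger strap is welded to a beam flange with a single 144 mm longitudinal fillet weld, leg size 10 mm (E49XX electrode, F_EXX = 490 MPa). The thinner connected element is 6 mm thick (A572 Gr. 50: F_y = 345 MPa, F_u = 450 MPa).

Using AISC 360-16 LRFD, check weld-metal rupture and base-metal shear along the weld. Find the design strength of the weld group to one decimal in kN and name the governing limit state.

175.0 kN (base-metal shear governs)

Weld metal: throat = 0.707×10 = 7.07 mm, L = 144 mm. φR_n = 0.75 × 0.6 × 490 × 7.07 × 144 = 224.5 kN.
Base metal shear (6 mm plate): yield φR_n = 1.0×0.6×345×6×144 = 178.8 kN; rupture φR_n = 0.75×0.6×450×6×144 = 175.0 kN; take 175.0 kN (rupture).
Governing: min(224.5, 175.0) = 175.0 kN → base-metal shear.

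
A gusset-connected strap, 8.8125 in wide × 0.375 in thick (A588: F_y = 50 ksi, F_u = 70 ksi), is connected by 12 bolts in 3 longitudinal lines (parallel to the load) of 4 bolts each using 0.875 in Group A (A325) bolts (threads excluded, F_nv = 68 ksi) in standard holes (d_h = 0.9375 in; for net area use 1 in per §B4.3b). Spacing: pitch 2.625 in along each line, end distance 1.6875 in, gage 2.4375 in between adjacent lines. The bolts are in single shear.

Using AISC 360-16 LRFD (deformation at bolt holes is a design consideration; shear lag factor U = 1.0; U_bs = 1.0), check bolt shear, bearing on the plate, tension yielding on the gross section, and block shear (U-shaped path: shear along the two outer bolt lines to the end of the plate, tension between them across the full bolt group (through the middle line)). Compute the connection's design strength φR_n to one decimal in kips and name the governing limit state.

Bolt shear: A_b = π(0.875)²/4 = 0.60132 in². φR_n = 0.75 × 68 × 0.60132 × 12 × 1 = 368.0 kips.
Bearing (0.375 in plate, F_u = 70 ksi): end bolts L_c = 1.6875 − 0.9375/2 = 1.21875, R_n = min(1.2×1.21875×0.375×70, 2.4×0.875×0.375×70) = 38.391 kips/bolt; interior L_c = 2.625 − 0.9375 = 1.6875, R_n = 53.156 kips/bolt. φR_n = 0.75 × (3×38.391 + 9×53.156) = 445.2 kips.
Tension yield (gross): A_g = 8.8125×0.375 = 3.3047 in². φR_n = 0.90 × 50 × 3.3047 = 148.7 kips.
Block shear: shear path 2×[1.6875+3×2.625] = 2×9.5625 in, A_gv = 7.1719, A_nv = 2×(9.5625 − 3.5×1)×0.375 = 4.5469 in²; tension across gage: (4.875 − 2×1)×0.375 = 1.0781 in². R_n = min(0.6×70×4.5469, 0.6×50×7.1719) + 1.0×70×1.0781 = min(190.97, 215.16) + 75.467 = 266.44 kips. φR_n = 0.75 × 266.44 = 199.8 kips.
Governing: min(368.0, 445.2, 148.7, 199.8) = 148.7 kips → gross-section yield.

148.7 kips (gross-section yield governs)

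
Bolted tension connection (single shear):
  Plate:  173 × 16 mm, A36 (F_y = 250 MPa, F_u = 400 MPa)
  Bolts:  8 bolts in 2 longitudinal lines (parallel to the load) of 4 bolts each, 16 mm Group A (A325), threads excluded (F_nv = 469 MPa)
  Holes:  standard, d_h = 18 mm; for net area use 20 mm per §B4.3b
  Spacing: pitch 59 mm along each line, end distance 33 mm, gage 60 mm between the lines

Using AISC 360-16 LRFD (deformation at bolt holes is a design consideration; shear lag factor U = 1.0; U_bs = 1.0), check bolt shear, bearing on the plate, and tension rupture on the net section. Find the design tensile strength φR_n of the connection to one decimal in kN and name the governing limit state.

565.8 kN (bolt shear governs)

Bolt shear: A_b = π(16)²/4 = 201.06 mm². φR_n = 0.75 × 469 × 201.06 × 8 × 1 = 565.8 kN.
Bearing (16 mm plate, F_u = 400 MPa): end bolts L_c = 33 − 18/2 = 24, R_n = min(1.2×24×16×400, 2.4×16×16×400) = 184.32 kN/bolt; interior L_c = 59 − 18 = 41, R_n = 245.76 kN/bolt. φR_n = 0.75 × (2×184.32 + 6×245.76) = 1382.4 kN.
Tension rupture (net): A_n = (173 − 2×20)×16 = 2128 mm² (U = 1.0, A_e = A_n). φR_n = 0.75 × 400 × 2128 = 638.4 kN.
Governing: min(565.8, 1382.4, 638.4) = 565.8 kN → bolt shear.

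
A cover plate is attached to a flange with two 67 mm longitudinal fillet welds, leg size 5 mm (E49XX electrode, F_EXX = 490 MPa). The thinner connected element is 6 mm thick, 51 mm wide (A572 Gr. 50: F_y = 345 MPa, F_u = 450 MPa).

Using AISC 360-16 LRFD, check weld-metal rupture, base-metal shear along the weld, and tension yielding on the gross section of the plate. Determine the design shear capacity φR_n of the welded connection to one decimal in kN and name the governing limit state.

Weld metal: throat = 0.707×5 = 3.535 mm, L = 2×67 = 134 mm. φR_n = 0.75 × 0.6 × 490 × 3.535 × 134 = 104.4 kN.
Base metal shear (6 mm plate): yield φR_n = 1.0×0.6×345×6×134 = 166.4 kN; rupture φR_n = 0.75×0.6×450×6×134 = 162.8 kN; take 162.8 kN (rupture).
Tension yield (gross): A_g = 51×6 = 306 mm². φR_n = 0.90 × 345 × 306 = 95.0 kN.
Governing: min(104.4, 162.8, 95.0) = 95.0 kN → gross-section yield.

95.0 kN (gross-section yield governs)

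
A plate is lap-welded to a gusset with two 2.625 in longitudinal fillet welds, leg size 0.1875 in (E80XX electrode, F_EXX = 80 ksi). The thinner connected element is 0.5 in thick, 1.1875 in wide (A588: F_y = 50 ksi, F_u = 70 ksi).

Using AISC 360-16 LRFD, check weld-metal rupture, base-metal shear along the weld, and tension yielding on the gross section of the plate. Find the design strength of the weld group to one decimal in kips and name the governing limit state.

Weld metal: throat = 0.707×0.1875 = 0.13256 in, L = 2×2.625 = 5.25 in. φR_n = 0.75 × 0.6 × 80 × 0.13256 × 5.25 = 25.1 kips.
Base metal shear (0.5 in plate): yield φR_n = 1.0×0.6×50×0.5×5.25 = 78.8 kips; rupture φR_n = 0.75×0.6×70×0.5×5.25 = 82.7 kips; take 78.8 kips (yield).
Tension yield (gross): A_g = 1.1875×0.5 = 0.59375 in². φR_n = 0.90 × 50 × 0.59375 = 26.7 kips.
Governing: min(25.1, 78.8, 26.7) = 25.1 kips → weld metal.

25.1 kips (weld metal governs)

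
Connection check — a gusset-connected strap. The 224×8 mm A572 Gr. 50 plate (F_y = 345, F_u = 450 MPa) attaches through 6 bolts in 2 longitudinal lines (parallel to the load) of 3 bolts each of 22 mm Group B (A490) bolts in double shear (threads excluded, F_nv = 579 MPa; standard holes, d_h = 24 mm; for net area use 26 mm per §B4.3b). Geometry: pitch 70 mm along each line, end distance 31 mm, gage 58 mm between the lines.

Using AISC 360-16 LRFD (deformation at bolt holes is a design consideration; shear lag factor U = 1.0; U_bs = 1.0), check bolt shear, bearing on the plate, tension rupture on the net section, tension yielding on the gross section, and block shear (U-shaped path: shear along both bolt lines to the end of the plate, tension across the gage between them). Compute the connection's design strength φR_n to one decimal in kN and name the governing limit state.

429.8 kN (block shear governs)

Bolt shear: A_b = π(22)²/4 = 380.13 mm². φR_n = 0.75 × 579 × 380.13 × 6 × 2 = 1980.9 kN.
Bearing (8 mm plate, F_u = 450 MPa): end bolts L_c = 31 − 24/2 = 19, R_n = min(1.2×19×8×450, 2.4×22×8×450) = 82.08 kN/bolt; interior L_c = 70 − 24 = 46, R_n = 190.08 kN/bolt. φR_n = 0.75 × (2×82.08 + 4×190.08) = 693.4 kN.
Tension rupture (net): A_n = (224 − 2×26)×8 = 1376 mm² (U = 1.0, A_e = A_n). φR_n = 0.75 × 450 × 1376 = 464.4 kN.
Tension yield (gross): A_g = 224×8 = 1792 mm². φR_n = 0.90 × 345 × 1792 = 556.4 kN.
Block shear: shear path 2×[31+2×70] = 2×171 mm, A_gv = 2736, A_nv = 2×(171 − 2.5×26)×8 = 1696 mm²; tension across gage: (58 − 1×26)×8 = 256 mm². R_n = min(0.6×450×1696, 0.6×345×2736) + 1.0×450×256 = min(457.92, 566.35) + 115.2 = 573.12 kN. φR_n = 0.75 × 573.12 = 429.8 kN.
Governing: min(1980.9, 693.4, 464.4, 556.4, 429.8) = 429.8 kN → block shear.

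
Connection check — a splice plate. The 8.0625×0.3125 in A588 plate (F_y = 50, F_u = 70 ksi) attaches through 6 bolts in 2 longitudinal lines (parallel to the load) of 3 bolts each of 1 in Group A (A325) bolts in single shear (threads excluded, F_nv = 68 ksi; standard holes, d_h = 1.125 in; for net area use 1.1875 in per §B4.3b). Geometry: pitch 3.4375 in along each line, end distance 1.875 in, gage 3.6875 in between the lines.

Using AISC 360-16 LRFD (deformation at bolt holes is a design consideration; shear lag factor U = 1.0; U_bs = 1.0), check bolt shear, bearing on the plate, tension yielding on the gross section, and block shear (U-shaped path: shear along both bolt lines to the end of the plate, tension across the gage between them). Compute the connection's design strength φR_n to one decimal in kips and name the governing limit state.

113.4 kips (gross-section yield governs)

Bolt shear: A_b = π(1)²/4 = 0.7854 in². φR_n = 0.75 × 68 × 0.7854 × 6 × 1 = 240.3 kips.
Bearing (0.3125 in plate, F_u = 70 ksi): end bolts L_c = 1.875 − 1.125/2 = 1.3125, R_n = min(1.2×1.3125×0.3125×70, 2.4×1×0.3125×70) = 34.453 kips/bolt; interior L_c = 3.4375 − 1.125 = 2.3125, R_n = 52.5 kips/bolt. φR_n = 0.75 × (2×34.453 + 4×52.5) = 209.2 kips.
Tension yield (gross): A_g = 8.0625×0.3125 = 2.5195 in². φR_n = 0.90 × 50 × 2.5195 = 113.4 kips.
Block shear: shear path 2×[1.875+2×3.4375] = 2×8.75 in, A_gv = 5.4688, A_nv = 2×(8.75 − 2.5×1.1875)×0.3125 = 3.6133 in²; tension across gage: (3.6875 − 1×1.1875)×0.3125 = 0.78125 in². R_n = min(0.6×70×3.6133, 0.6×50×5.4688) + 1.0×70×0.78125 = min(151.76, 164.06) + 54.688 = 206.45 kips. φR_n = 0.75 × 206.45 = 154.8 kips.
Governing: min(240.3, 209.2, 113.4, 154.8) = 113.4 kips → gross-section yield.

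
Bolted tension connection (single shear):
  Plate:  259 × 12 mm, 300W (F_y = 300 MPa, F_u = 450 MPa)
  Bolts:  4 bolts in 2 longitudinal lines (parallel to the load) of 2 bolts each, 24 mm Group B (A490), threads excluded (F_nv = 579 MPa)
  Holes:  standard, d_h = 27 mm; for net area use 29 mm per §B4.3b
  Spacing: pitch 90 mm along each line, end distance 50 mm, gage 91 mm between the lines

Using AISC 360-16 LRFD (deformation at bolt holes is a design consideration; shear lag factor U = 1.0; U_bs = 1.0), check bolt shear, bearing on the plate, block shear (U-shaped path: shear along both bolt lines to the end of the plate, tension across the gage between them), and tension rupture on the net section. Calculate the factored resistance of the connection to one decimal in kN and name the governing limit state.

Bolt shear: A_b = π(24)²/4 = 452.39 mm². φR_n = 0.75 × 579 × 452.39 × 4 × 1 = 785.8 kN.
Bearing (12 mm plate, F_u = 450 MPa): end bolts L_c = 50 − 27/2 = 36.5, R_n = min(1.2×36.5×12×450, 2.4×24×12×450) = 236.52 kN/bolt; interior L_c = 90 − 27 = 63, R_n = 311.04 kN/bolt. φR_n = 0.75 × (2×236.52 + 2×311.04) = 821.3 kN.
Block shear: shear path 2×[50+1×90] = 2×140 mm, A_gv = 3360, A_nv = 2×(140 − 1.5×29)×12 = 2316 mm²; tension across gage: (91 − 1×29)×12 = 744 mm². R_n = min(0.6×450×2316, 0.6×300×3360) + 1.0×450×744 = min(625.32, 604.8) + 334.8 = 939.6 kN. φR_n = 0.75 × 939.6 = 704.7 kN.
Tension rupture (net): A_n = (259 − 2×29)×12 = 2412 mm² (U = 1.0, A_e = A_n). φR_n = 0.75 × 450 × 2412 = 814.1 kN.
Governing: min(785.8, 821.3, 704.7, 814.1) = 704.7 kN → block shear.

704.7 kN (block shear governs)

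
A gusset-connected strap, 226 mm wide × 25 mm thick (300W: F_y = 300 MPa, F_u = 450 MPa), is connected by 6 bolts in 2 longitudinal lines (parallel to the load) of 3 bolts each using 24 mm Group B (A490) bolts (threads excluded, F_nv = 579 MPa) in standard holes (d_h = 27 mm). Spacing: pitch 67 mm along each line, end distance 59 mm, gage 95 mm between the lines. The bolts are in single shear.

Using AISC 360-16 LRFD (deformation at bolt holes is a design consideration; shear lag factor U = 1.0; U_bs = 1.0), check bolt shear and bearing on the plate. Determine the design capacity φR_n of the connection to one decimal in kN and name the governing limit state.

1178.7 kN (bolt shear governs)

Bolt shear: A_b = π(24)²/4 = 452.39 mm². φR_n = 0.75 × 579 × 452.39 × 6 × 1 = 1178.7 kN.
Bearing (25 mm plate, F_u = 450 MPa): end bolts L_c = 59 − 27/2 = 45.5, R_n = min(1.2×45.5×25×450, 2.4×24×25×450) = 614.25 kN/bolt; interior L_c = 67 − 27 = 40, R_n = 540 kN/bolt. φR_n = 0.75 × (2×614.25 + 4×540) = 2541.4 kN.
Governing: min(1178.7, 2541.4) = 1178.7 kN → bolt shear.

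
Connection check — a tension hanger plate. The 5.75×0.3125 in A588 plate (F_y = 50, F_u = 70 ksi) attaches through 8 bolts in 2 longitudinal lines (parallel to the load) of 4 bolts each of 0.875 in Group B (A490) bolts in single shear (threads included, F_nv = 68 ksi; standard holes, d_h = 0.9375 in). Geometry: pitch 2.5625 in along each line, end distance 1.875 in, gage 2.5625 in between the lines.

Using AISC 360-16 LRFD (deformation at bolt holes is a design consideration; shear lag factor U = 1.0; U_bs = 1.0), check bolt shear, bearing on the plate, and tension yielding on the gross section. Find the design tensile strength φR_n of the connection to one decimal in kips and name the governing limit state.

80.9 kips (gross-section yield governs)

Bolt shear: A_b = π(0.875)²/4 = 0.60132 in². φR_n = 0.75 × 68 × 0.60132 × 8 × 1 = 245.3 kips.
Bearing (0.3125 in plate, F_u = 70 ksi): end bolts L_c = 1.875 − 0.9375/2 = 1.40625, R_n = min(1.2×1.40625×0.3125×70, 2.4×0.875×0.3125×70) = 36.914 kips/bolt; interior L_c = 2.5625 − 0.9375 = 1.625, R_n = 42.656 kips/bolt. φR_n = 0.75 × (2×36.914 + 6×42.656) = 247.3 kips.
Tension yield (gross): A_g = 5.75×0.3125 = 1.7969 in². φR_n = 0.90 × 50 × 1.7969 = 80.9 kips.
Governing: min(245.3, 247.3, 80.9) = 80.9 kips → gross-section yield.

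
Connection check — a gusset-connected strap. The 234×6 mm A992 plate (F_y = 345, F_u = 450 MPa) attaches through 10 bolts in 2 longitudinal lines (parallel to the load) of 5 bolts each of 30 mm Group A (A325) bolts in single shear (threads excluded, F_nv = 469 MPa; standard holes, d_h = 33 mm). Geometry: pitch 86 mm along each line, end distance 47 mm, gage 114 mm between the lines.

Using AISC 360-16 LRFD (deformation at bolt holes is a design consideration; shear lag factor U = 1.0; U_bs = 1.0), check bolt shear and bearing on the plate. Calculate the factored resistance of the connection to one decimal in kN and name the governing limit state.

Bolt shear: A_b = π(30)²/4 = 706.86 mm². φR_n = 0.75 × 469 × 706.86 × 10 × 1 = 2486.4 kN.
Bearing (6 mm plate, F_u = 450 MPa): end bolts L_c = 47 − 33/2 = 30.5, R_n = min(1.2×30.5×6×450, 2.4×30×6×450) = 98.82 kN/bolt; interior L_c = 86 − 33 = 53, R_n = 171.72 kN/bolt. φR_n = 0.75 × (2×98.82 + 8×171.72) = 1178.6 kN.
Governing: min(2486.4, 1178.6) = 1178.6 kN → bearing.

1178.6 kN (bearing governs)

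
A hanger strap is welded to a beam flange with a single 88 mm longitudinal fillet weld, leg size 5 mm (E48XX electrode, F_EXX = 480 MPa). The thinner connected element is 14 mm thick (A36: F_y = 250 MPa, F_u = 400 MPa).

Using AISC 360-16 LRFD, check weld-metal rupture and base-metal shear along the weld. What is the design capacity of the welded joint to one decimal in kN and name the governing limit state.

67.2 kN (weld metal governs)

Weld metal: throat = 0.707×5 = 3.535 mm, L = 88 mm. φR_n = 0.75 × 0.6 × 480 × 3.535 × 88 = 67.2 kN.
Base metal shear (14 mm plate): yield φR_n = 1.0×0.6×250×14×88 = 184.8 kN; rupture φR_n = 0.75×0.6×400×14×88 = 221.8 kN; take 184.8 kN (yield).
Governing: min(67.2, 184.8) = 67.2 kN → weld metal.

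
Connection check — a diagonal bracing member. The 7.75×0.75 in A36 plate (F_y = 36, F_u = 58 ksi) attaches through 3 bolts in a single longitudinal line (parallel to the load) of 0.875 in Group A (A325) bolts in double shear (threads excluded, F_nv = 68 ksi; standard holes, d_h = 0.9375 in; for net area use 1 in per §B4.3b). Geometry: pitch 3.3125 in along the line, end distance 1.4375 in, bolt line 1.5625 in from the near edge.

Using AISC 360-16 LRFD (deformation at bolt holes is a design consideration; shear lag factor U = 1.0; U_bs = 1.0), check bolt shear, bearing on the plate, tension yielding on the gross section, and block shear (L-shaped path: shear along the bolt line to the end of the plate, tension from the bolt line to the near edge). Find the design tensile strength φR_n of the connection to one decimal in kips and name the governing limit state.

Bolt shear: A_b = π(0.875)²/4 = 0.60132 in². φR_n = 0.75 × 68 × 0.60132 × 3 × 2 = 184.0 kips.
Bearing (0.75 in plate, F_u = 58 ksi): end bolts L_c = 1.4375 − 0.9375/2 = 0.96875, R_n = min(1.2×0.96875×0.75×58, 2.4×0.875×0.75×58) = 50.569 kips/bolt; interior L_c = 3.3125 − 0.9375 = 2.375, R_n = 91.35 kips/bolt. φR_n = 0.75 × (1×50.569 + 2×91.35) = 175.0 kips.
Tension yield (gross): A_g = 7.75×0.75 = 5.8125 in². φR_n = 0.90 × 36 × 5.8125 = 188.3 kips.
Block shear: shear path 1×[1.4375+2×3.3125] = 1×8.0625 in, A_gv = 6.0469, A_nv = 1×(8.0625 − 2.5×1)×0.75 = 4.1719 in²; tension to near edge: (1.5625 − 0.5×1)×0.75 = 0.79688 in². R_n = min(0.6×58×4.1719, 0.6×36×6.0469) + 1.0×58×0.79688 = min(145.18, 130.61) + 46.219 = 176.83 kips. φR_n = 0.75 × 176.83 = 132.6 kips.
Governing: min(184.0, 175.0, 188.3, 132.6) = 132.6 kips → block shear.

132.6 kips (block shear governs)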